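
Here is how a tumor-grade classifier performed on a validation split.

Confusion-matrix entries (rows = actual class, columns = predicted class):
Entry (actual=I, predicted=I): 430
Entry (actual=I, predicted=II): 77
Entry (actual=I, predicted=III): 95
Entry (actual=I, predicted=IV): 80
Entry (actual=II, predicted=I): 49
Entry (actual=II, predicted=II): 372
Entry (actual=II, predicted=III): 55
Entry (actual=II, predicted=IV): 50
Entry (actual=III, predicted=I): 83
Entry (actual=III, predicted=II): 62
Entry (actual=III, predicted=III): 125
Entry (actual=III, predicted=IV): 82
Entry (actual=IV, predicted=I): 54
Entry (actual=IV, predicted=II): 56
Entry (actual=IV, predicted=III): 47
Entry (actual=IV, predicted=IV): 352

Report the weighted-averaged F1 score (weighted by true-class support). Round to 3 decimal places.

0.616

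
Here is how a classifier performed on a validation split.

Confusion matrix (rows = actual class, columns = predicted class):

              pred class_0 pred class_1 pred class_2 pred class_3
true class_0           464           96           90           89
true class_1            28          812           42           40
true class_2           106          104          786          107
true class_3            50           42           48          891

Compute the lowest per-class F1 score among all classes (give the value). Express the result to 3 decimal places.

Per-class F1 score (2·TP/(2·TP+FP+FN)):
  class_0: TP=464, FP=28+106+50=184, FN=96+90+89=275 → 928/1387 = 0.6691
  class_1: TP=812, FP=96+104+42=242, FN=28+42+40=110 → 1624/1976 = 0.8219
  class_2: TP=786, FP=90+42+48=180, FN=106+104+107=317 → 1572/2069 = 0.7598
  class_3: TP=891, FP=89+40+107=236, FN=50+42+48=140 → 1782/2158 = 0.8258
Lowest is class 'class_0' with F1 score = 0.669.

0.669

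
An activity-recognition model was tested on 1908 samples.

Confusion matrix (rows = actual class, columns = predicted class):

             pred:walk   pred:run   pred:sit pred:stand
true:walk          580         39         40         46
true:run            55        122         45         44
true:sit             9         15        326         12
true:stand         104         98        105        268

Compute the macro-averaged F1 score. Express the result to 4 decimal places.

Per-class F1 score (2·TP/(2·TP+FP+FN)):
  walk: TP=580, FP=55+9+104=168, FN=39+40+46=125 → 1160/1453 = 0.79835
  run: TP=122, FP=39+15+98=152, FN=55+45+44=144 → 244/540 = 0.45185
  sit: TP=326, FP=40+45+105=190, FN=9+15+12=36 → 652/878 = 0.74260
  stand: TP=268, FP=46+44+12=102, FN=104+98+105=307 → 536/945 = 0.56720
Macro-F1 score = mean = (0.79835 + 0.45185 + 0.74260 + 0.56720) / 4 = 0.6400

0.6400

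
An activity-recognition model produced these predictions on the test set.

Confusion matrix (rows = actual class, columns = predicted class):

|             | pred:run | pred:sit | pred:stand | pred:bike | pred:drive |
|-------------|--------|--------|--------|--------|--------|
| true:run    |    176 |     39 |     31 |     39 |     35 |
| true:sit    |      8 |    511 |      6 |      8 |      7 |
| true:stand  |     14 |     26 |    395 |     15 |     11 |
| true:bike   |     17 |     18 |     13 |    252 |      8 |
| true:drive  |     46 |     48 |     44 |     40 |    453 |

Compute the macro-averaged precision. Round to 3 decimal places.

0.774

Per-class precision (TP/(TP+FP)):
  run: TP=176, FP=8+14+17+46=85 → 176/261 = 0.6743
  sit: TP=511, FP=39+26+18+48=131 → 511/642 = 0.7960
  stand: TP=395, FP=31+6+13+44=94 → 395/489 = 0.8078
  bike: TP=252, FP=39+8+15+40=102 → 252/354 = 0.7119
  drive: TP=453, FP=35+7+11+8=61 → 453/514 = 0.8813
Macro-precision = mean = (0.6743 + 0.7960 + 0.8078 + 0.7119 + 0.8813) / 5 = 0.774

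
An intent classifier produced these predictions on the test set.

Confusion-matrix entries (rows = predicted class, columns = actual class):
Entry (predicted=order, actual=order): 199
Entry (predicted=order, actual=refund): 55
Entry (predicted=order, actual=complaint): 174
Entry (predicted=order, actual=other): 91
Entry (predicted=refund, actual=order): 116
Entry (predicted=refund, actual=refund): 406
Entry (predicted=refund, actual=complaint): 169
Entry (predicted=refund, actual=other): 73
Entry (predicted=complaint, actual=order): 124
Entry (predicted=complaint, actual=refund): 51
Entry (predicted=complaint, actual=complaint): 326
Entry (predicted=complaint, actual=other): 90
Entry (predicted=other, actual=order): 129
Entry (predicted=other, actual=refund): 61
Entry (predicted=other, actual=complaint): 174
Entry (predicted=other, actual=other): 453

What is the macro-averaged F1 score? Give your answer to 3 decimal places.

0.506

Per-class F1 score (2·TP/(2·TP+FP+FN)):
  order: TP=199, FP=55+174+91=320, FN=116+124+129=369 → 398/1087 = 0.3661
  refund: TP=406, FP=116+169+73=358, FN=55+51+61=167 → 812/1337 = 0.6073
  complaint: TP=326, FP=124+51+90=265, FN=174+169+174=517 → 652/1434 = 0.4547
  other: TP=453, FP=129+61+174=364, FN=91+73+90=254 → 906/1524 = 0.5945
Macro-F1 score = mean = (0.3661 + 0.6073 + 0.4547 + 0.5945) / 4 = 0.506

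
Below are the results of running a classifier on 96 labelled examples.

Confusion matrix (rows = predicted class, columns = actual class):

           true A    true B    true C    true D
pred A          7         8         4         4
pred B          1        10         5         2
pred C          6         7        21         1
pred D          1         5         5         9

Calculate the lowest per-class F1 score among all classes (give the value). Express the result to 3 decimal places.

0.368

Per-class F1 score (2·TP/(2·TP+FP+FN)):
  A: TP=7, FP=8+4+4=16, FN=1+6+1=8 → 14/38 = 0.3684
  B: TP=10, FP=1+5+2=8, FN=8+7+5=20 → 20/48 = 0.4167
  C: TP=21, FP=6+7+1=14, FN=4+5+5=14 → 42/70 = 0.6000
  D: TP=9, FP=1+5+5=11, FN=4+2+1=7 → 18/36 = 0.5000
Lowest is class 'A' with F1 score = 0.368.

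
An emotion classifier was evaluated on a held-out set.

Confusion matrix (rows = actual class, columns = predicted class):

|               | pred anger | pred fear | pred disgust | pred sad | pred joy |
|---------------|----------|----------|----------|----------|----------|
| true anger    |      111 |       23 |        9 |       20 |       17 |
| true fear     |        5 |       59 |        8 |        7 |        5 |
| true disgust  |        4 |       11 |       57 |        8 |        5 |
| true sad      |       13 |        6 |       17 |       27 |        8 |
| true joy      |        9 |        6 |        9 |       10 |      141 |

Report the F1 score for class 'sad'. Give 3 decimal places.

0.378

Take TP from the diagonal, FP from the rest of the 'sad' prediction marginal, FN from the rest of the 'sad' actual marginal.
F1 score = 2·TP/(2·TP+FP+FN).
sad: TP=27, FP=20+7+8+10=45, FN=13+6+17+8=44 → 54/143 = 0.3776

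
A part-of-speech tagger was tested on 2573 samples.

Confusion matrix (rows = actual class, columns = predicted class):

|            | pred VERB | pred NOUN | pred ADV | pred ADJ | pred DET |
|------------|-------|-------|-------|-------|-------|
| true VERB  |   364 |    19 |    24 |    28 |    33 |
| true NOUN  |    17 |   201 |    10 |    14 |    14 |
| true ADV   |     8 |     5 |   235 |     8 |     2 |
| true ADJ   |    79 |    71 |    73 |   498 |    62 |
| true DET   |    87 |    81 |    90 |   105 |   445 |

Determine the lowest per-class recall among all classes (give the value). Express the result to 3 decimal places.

Per-class recall (TP/(TP+FN)):
  VERB: TP=364, FN=19+24+28+33=104 → 364/468 = 0.7778
  NOUN: TP=201, FN=17+10+14+14=55 → 201/256 = 0.7852
  ADV: TP=235, FN=8+5+8+2=23 → 235/258 = 0.9109
  ADJ: TP=498, FN=79+71+73+62=285 → 498/783 = 0.6360
  DET: TP=445, FN=87+81+90+105=363 → 445/808 = 0.5507
Lowest is class 'DET' with recall = 0.551.

0.551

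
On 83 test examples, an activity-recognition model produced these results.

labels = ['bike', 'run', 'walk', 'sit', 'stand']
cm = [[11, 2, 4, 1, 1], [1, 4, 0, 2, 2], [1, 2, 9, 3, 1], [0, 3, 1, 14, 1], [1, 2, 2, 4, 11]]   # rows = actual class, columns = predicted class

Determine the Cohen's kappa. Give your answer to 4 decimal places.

0.4845

Observed agreement pₒ = trace/N = 49/83 = 0.59036
Expected agreement pₑ = Σ (rowᵢ·colᵢ)/N² = (19·14 + 9·13 + 16·16 + 19·24 + 20·16)/83² = 0.20540
κ = (pₒ − pₑ)/(1 − pₑ) = (0.59036 − 0.20540)/(1 − 0.20540) = 0.4845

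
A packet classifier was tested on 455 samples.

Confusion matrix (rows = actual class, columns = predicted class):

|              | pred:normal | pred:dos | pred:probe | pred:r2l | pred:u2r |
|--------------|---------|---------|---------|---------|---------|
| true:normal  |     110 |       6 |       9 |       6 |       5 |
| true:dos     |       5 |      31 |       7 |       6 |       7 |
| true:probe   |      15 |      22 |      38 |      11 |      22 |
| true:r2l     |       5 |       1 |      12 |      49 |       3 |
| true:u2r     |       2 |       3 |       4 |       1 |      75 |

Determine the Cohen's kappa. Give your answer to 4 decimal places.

0.5749

Observed agreement pₒ = trace/N = 303/455 = 0.66593
Expected agreement pₑ = Σ (rowᵢ·colᵢ)/N² = (136·137 + 56·63 + 108·70 + 70·73 + 85·112)/455² = 0.21423
κ = (pₒ − pₑ)/(1 − pₑ) = (0.66593 − 0.21423)/(1 − 0.21423) = 0.5749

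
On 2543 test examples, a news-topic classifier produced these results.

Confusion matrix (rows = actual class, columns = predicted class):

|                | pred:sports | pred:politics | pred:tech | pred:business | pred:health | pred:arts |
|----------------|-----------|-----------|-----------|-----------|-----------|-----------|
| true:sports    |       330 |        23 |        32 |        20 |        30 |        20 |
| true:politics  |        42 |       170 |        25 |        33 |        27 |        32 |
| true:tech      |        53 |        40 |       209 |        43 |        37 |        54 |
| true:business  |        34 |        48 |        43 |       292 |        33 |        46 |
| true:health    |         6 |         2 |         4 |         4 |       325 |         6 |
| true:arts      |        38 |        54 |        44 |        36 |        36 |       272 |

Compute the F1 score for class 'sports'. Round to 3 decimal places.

0.689

Treat 'sports' as positive and all other classes as negative.
F1 score = 2·TP/(2·TP+FP+FN).
sports: TP=330, FP=42+53+34+6+38=173, FN=23+32+20+30+20=125 → 660/958 = 0.6889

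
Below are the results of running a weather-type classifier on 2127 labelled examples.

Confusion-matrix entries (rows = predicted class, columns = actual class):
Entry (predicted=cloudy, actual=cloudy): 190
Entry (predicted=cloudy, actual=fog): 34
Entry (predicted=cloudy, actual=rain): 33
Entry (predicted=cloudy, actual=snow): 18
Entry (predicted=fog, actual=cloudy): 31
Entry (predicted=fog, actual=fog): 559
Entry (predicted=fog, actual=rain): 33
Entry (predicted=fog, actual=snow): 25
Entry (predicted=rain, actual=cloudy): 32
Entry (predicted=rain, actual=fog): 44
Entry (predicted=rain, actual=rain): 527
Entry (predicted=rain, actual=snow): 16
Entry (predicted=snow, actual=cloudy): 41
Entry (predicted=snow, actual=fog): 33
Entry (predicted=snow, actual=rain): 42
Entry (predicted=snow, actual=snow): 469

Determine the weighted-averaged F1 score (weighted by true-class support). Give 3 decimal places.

Per-class F1 score (2·TP/(2·TP+FP+FN)):
  cloudy: TP=190, FP=34+33+18=85, FN=31+32+41=104 → 380/569 = 0.6678
  fog: TP=559, FP=31+33+25=89, FN=34+44+33=111 → 1118/1318 = 0.8483
  rain: TP=527, FP=32+44+16=92, FN=33+33+42=108 → 1054/1254 = 0.8405
  snow: TP=469, FP=41+33+42=116, FN=18+25+16=59 → 938/1113 = 0.8428
Weighted-F1 score = Σ (supportᵢ/N)·F1 scoreᵢ with N=2127: (294/2127)·0.6678 + (670/2127)·0.8483 + (635/2127)·0.8405 + (528/2127)·0.8428 = 0.820

0.820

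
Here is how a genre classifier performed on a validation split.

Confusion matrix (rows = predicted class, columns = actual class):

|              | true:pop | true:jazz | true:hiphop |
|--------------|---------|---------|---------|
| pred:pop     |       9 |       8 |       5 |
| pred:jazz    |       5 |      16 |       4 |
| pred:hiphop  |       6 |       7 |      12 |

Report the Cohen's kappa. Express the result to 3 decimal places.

0.268

Observed agreement pₒ = trace/N = 37/72 = 0.5139
Expected agreement pₑ = Σ (rowᵢ·colᵢ)/N² = (20·22 + 31·25 + 21·25)/72² = 0.3356
κ = (pₒ − pₑ)/(1 − pₑ) = (0.5139 − 0.3356)/(1 − 0.3356) = 0.268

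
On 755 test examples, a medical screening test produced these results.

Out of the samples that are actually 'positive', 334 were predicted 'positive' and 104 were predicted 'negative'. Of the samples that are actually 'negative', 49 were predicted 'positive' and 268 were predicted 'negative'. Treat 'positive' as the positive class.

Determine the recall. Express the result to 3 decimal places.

0.763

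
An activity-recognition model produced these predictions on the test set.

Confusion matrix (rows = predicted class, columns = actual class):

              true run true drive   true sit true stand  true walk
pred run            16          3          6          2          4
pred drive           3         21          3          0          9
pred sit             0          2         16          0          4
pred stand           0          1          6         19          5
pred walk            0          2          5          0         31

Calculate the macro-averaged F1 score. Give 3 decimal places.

Per-class F1 score (2·TP/(2·TP+FP+FN)):
  run: TP=16, FP=3+6+2+4=15, FN=3+0+0+0=3 → 32/50 = 0.6400
  drive: TP=21, FP=3+3+0+9=15, FN=3+2+1+2=8 → 42/65 = 0.6462
  sit: TP=16, FP=0+2+0+4=6, FN=6+3+6+5=20 → 32/58 = 0.5517
  stand: TP=19, FP=0+1+6+5=12, FN=2+0+0+0=2 → 38/52 = 0.7308
  walk: TP=31, FP=0+2+5+0=7, FN=4+9+4+5=22 → 62/91 = 0.6813
Macro-F1 score = mean = (0.6400 + 0.6462 + 0.5517 + 0.7308 + 0.6813) / 5 = 0.650

0.650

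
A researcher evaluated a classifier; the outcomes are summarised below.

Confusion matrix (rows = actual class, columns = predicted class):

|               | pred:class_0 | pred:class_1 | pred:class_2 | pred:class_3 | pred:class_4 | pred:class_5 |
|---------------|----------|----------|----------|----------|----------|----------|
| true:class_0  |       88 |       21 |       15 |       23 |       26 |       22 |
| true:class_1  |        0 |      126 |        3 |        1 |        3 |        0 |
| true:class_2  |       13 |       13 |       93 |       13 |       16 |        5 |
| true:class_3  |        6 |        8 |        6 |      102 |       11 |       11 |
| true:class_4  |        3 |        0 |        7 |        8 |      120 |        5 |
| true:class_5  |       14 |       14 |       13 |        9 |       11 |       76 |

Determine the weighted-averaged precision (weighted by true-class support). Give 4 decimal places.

Per-class precision (TP/(TP+FP)):
  class_0: TP=88, FP=0+13+6+3+14=36 → 88/124 = 0.70968
  class_1: TP=126, FP=21+13+8+0+14=56 → 126/182 = 0.69231
  class_2: TP=93, FP=15+3+6+7+13=44 → 93/137 = 0.67883
  class_3: TP=102, FP=23+1+13+8+9=54 → 102/156 = 0.65385
  class_4: TP=120, FP=26+3+16+11+11=67 → 120/187 = 0.64171
  class_5: TP=76, FP=22+0+5+11+5=43 → 76/119 = 0.63866
Weighted-precision = Σ (supportᵢ/N)·precisionᵢ with N=905: (195/905)·0.70968 + (133/905)·0.69231 + (153/905)·0.67883 + (144/905)·0.65385 + (143/905)·0.64171 + (137/905)·0.63866 = 0.6715

0.6715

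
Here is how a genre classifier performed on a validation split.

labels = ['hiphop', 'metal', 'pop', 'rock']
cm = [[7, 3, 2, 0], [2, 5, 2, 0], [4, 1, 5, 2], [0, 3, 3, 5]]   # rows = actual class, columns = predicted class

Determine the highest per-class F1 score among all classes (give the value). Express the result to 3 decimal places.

0.560

Per-class F1 score (2·TP/(2·TP+FP+FN)):
  hiphop: TP=7, FP=2+4+0=6, FN=3+2+0=5 → 14/25 = 0.5600
  metal: TP=5, FP=3+1+3=7, FN=2+2+0=4 → 10/21 = 0.4762
  pop: TP=5, FP=2+2+3=7, FN=4+1+2=7 → 10/24 = 0.4167
  rock: TP=5, FP=0+0+2=2, FN=0+3+3=6 → 10/18 = 0.5556
Highest is class 'hiphop' with F1 score = 0.560.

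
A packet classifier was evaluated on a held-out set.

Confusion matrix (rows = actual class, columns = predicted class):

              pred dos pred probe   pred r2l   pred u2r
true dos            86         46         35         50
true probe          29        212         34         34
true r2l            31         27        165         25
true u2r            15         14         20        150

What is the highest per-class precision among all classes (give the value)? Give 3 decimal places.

0.709

Per-class precision (TP/(TP+FP)):
  dos: TP=86, FP=29+31+15=75 → 86/161 = 0.5342
  probe: TP=212, FP=46+27+14=87 → 212/299 = 0.7090
  r2l: TP=165, FP=35+34+20=89 → 165/254 = 0.6496
  u2r: TP=150, FP=50+34+25=109 → 150/259 = 0.5792
Highest is class 'probe' with precision = 0.709.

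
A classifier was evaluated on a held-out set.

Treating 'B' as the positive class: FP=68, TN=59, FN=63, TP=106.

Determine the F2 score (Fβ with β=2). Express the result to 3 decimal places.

Fβ = (1+β²)·TP / ((1+β²)·TP + β²·FN + FP), with β²=4
= 5·106 / (5·106 + 4·63 + 68) = 0.624

0.624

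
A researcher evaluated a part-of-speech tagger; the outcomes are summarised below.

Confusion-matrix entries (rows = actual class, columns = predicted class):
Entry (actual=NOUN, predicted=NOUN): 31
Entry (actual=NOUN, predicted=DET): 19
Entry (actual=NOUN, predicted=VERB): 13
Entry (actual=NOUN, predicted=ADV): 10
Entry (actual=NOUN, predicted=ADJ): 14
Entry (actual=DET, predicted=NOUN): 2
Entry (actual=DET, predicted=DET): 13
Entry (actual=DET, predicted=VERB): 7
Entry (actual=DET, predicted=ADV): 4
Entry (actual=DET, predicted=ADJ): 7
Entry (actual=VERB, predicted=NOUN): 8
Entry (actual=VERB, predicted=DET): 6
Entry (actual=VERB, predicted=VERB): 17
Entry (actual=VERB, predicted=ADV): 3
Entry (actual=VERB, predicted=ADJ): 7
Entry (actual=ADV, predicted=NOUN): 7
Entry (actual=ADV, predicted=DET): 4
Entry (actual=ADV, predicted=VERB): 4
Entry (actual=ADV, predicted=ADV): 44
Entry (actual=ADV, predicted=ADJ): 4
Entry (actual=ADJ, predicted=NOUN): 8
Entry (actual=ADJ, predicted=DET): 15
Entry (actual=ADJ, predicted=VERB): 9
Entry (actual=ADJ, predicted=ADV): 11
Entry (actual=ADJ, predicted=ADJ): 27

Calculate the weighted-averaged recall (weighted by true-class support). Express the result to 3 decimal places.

0.449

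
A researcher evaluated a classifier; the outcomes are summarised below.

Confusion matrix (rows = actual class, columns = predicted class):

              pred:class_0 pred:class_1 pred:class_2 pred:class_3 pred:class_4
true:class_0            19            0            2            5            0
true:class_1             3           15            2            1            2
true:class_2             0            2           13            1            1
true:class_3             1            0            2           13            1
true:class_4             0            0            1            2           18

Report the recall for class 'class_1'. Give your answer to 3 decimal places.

Treat 'class_1' as positive and all other classes as negative.
recall = TP/(TP+FN).
class_1: TP=15, FN=3+2+1+2=8 → 15/23 = 0.6522

0.652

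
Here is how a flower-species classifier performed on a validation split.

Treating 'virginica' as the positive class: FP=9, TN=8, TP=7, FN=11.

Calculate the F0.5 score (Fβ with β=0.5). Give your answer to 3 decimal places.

Fβ = (1+β²)·TP / ((1+β²)·TP + β²·FN + FP), with β²=1/4
= 1.25·7 / (1.25·7 + 0.25·11 + 9) = 0.427

0.427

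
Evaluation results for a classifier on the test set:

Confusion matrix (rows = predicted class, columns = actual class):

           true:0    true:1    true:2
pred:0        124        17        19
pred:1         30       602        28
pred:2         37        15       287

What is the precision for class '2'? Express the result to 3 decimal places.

0.847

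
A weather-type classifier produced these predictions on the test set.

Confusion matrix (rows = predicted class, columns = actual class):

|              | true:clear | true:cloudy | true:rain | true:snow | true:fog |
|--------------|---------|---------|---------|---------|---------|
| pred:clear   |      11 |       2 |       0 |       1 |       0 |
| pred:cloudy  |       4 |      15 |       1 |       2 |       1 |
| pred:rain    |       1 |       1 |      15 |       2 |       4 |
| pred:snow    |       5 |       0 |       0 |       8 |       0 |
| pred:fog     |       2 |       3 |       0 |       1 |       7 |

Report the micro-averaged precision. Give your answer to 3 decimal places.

Micro-averaging pools counts across classes: ΣTP=56, ΣFP=30, ΣFN=30.
Micro-precision = TP/(TP+FP) on pooled counts = 0.651 (equals overall accuracy in single-label multiclass).

0.651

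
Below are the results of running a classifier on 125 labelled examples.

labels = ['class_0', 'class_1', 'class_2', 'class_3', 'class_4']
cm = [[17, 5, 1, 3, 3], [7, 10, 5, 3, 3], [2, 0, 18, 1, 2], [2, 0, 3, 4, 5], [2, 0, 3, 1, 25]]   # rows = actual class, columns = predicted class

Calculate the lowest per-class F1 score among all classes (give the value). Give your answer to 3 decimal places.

0.308

Per-class F1 score (2·TP/(2·TP+FP+FN)):
  class_0: TP=17, FP=7+2+2+2=13, FN=5+1+3+3=12 → 34/59 = 0.5763
  class_1: TP=10, FP=5+0+0+0=5, FN=7+5+3+3=18 → 20/43 = 0.4651
  class_2: TP=18, FP=1+5+3+3=12, FN=2+0+1+2=5 → 36/53 = 0.6792
  class_3: TP=4, FP=3+3+1+1=8, FN=2+0+3+5=10 → 8/26 = 0.3077
  class_4: TP=25, FP=3+3+2+5=13, FN=2+0+3+1=6 → 50/69 = 0.7246
Lowest is class 'class_3' with F1 score = 0.308.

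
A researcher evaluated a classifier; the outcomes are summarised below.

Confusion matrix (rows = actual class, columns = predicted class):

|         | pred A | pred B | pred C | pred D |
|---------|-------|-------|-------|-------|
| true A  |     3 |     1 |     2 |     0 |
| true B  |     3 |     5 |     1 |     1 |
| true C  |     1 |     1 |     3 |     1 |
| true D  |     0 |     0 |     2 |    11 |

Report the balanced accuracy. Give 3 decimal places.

0.587

Balanced accuracy = mean of per-class recall.
  A: recall = 3/6 = 0.5000
  B: recall = 5/10 = 0.5000
  C: recall = 3/6 = 0.5000
  D: recall = 11/13 = 0.8462
Mean = (0.5000 + 0.5000 + 0.5000 + 0.8462) / 4 = 0.587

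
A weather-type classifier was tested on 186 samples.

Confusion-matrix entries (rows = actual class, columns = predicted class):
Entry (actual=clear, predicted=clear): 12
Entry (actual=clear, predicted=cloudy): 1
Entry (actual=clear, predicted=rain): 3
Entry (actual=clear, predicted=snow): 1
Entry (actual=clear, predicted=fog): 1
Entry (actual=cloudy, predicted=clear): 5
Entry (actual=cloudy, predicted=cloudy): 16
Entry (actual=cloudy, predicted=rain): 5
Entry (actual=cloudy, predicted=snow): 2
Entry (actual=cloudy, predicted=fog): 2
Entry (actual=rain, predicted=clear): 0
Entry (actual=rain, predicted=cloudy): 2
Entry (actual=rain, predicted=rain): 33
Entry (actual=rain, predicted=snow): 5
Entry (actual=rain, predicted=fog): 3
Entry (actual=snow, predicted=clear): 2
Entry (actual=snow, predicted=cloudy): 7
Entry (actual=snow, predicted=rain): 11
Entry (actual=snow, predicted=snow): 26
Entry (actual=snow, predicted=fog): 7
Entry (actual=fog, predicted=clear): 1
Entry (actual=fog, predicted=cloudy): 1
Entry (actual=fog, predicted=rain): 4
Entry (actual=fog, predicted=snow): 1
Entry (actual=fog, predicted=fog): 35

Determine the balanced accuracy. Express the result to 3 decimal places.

0.658

Balanced accuracy = mean of per-class recall.
  clear: recall = 12/18 = 0.6667
  cloudy: recall = 16/30 = 0.5333
  rain: recall = 33/43 = 0.7674
  snow: recall = 26/53 = 0.4906
  fog: recall = 35/42 = 0.8333
Mean = (0.6667 + 0.5333 + 0.7674 + 0.4906 + 0.8333) / 5 = 0.658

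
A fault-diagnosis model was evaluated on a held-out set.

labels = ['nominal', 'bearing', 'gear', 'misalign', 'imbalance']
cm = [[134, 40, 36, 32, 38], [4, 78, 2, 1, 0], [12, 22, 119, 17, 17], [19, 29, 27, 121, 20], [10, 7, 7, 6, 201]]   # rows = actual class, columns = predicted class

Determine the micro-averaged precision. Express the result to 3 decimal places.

0.654

Micro-averaging pools counts across classes: ΣTP=653, ΣFP=346, ΣFN=346.
Micro-precision = TP/(TP+FP) on pooled counts = 0.654 (equals overall accuracy in single-label multiclass).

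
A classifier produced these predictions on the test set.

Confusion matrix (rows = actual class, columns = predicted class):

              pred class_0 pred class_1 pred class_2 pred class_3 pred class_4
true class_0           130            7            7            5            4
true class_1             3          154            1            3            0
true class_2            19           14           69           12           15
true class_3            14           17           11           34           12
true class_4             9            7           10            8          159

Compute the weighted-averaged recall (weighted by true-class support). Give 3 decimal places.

0.754

Per-class recall (TP/(TP+FN)):
  class_0: TP=130, FN=7+7+5+4=23 → 130/153 = 0.8497
  class_1: TP=154, FN=3+1+3+0=7 → 154/161 = 0.9565
  class_2: TP=69, FN=19+14+12+15=60 → 69/129 = 0.5349
  class_3: TP=34, FN=14+17+11+12=54 → 34/88 = 0.3864
  class_4: TP=159, FN=9+7+10+8=34 → 159/193 = 0.8238
Weighted-recall = Σ (supportᵢ/N)·recallᵢ with N=724: (153/724)·0.8497 + (161/724)·0.9565 + (129/724)·0.5349 + (88/724)·0.3864 + (193/724)·0.8238 = 0.754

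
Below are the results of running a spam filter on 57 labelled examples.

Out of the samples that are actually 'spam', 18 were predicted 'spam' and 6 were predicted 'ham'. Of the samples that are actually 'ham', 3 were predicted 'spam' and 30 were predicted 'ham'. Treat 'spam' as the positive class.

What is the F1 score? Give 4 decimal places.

0.8000

Precision = TP/(TP+FP) = 18/21 = 0.8571
Recall = TP/(TP+FN) = 18/24 = 0.7500
F1 = 2·TP/(2·TP+FP+FN) = 36/45 = 0.8000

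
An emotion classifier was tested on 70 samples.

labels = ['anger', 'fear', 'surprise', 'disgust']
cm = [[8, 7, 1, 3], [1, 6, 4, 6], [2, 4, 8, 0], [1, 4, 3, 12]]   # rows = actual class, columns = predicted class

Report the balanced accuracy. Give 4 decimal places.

0.4864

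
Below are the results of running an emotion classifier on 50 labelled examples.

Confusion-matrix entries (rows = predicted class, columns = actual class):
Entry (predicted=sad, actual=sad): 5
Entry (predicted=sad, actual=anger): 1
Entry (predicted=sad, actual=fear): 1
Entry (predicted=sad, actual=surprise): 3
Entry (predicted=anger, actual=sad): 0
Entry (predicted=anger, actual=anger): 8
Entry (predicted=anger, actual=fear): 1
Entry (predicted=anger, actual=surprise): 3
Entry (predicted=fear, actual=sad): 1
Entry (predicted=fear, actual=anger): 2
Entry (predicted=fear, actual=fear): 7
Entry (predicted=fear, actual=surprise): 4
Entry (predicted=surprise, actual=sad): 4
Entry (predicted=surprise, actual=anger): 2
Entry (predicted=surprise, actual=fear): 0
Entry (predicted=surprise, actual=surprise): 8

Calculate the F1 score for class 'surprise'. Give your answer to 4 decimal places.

Take TP from the diagonal, FP from the rest of the 'surprise' prediction marginal, FN from the rest of the 'surprise' actual marginal.
F1 score = 2·TP/(2·TP+FP+FN).
surprise: TP=8, FP=4+2+0=6, FN=3+3+4=10 → 16/32 = 0.50000

0.5000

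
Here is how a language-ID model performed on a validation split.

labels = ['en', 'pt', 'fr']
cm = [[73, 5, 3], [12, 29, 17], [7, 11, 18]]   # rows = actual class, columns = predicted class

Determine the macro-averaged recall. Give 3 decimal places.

Per-class recall (TP/(TP+FN)):
  en: TP=73, FN=5+3=8 → 73/81 = 0.9012
  pt: TP=29, FN=12+17=29 → 29/58 = 0.5000
  fr: TP=18, FN=7+11=18 → 18/36 = 0.5000
Macro-recall = mean = (0.9012 + 0.5000 + 0.5000) / 3 = 0.634

0.634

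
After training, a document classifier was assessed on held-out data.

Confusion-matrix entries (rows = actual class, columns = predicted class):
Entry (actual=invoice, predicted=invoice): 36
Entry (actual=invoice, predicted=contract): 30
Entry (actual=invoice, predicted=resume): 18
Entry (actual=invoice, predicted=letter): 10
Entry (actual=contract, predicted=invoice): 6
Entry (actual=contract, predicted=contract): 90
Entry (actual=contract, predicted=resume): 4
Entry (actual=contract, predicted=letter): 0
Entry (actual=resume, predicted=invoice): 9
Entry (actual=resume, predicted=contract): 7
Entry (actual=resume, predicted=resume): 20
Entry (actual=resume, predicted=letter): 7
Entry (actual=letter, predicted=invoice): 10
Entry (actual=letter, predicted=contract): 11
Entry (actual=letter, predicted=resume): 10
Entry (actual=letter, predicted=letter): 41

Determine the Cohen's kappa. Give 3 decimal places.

0.458

Observed agreement pₒ = trace/N = 187/309 = 0.6052
Expected agreement pₑ = Σ (rowᵢ·colᵢ)/N² = (94·61 + 100·138 + 43·52 + 72·58)/309² = 0.2717
κ = (pₒ − pₑ)/(1 − pₑ) = (0.6052 − 0.2717)/(1 − 0.2717) = 0.458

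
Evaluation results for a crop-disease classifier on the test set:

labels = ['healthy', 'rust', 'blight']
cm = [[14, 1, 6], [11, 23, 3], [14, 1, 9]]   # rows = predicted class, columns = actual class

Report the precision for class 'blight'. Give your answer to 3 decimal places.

Take TP from the diagonal, FP from the rest of the 'blight' prediction marginal, FN from the rest of the 'blight' actual marginal.
precision = TP/(TP+FP).
blight: TP=9, FP=14+1=15 → 9/24 = 0.3750

0.375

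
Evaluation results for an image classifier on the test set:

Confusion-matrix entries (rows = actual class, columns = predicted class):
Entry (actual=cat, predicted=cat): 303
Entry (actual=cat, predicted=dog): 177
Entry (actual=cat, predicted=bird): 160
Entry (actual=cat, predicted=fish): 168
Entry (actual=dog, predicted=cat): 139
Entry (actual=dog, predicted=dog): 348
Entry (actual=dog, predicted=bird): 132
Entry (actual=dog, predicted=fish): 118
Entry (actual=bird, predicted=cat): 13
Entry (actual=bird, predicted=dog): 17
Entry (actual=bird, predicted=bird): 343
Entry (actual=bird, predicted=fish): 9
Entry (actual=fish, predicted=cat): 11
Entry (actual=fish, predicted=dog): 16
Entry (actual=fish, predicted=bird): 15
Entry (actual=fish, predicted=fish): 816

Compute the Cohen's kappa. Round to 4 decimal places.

0.5291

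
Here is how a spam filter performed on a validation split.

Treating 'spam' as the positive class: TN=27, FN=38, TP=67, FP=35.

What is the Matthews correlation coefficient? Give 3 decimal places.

0.073

MCC = (TP·TN − FP·FN) / √((TP+FP)(TP+FN)(TN+FP)(TN+FN))
Numerator = 67·27 − 35·38 = 479
Denominator = √(102·105·62·65) = √43161300 = 6569.7260
MCC = 479 / 6569.7260 = 0.073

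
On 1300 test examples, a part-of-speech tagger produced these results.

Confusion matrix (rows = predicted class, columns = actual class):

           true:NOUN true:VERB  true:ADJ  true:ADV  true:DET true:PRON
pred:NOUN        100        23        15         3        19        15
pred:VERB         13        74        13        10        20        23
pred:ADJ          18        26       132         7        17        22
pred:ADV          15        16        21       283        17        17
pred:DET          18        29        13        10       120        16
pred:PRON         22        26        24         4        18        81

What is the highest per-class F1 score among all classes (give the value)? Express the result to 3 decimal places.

Per-class F1 score (2·TP/(2·TP+FP+FN)):
  NOUN: TP=100, FP=23+15+3+19+15=75, FN=13+18+15+18+22=86 → 200/361 = 0.5540
  VERB: TP=74, FP=13+13+10+20+23=79, FN=23+26+16+29+26=120 → 148/347 = 0.4265
  ADJ: TP=132, FP=18+26+7+17+22=90, FN=15+13+21+13+24=86 → 264/440 = 0.6000
  ADV: TP=283, FP=15+16+21+17+17=86, FN=3+10+7+10+4=34 → 566/686 = 0.8251
  DET: TP=120, FP=18+29+13+10+16=86, FN=19+20+17+17+18=91 → 240/417 = 0.5755
  PRON: TP=81, FP=22+26+24+4+18=94, FN=15+23+22+17+16=93 → 162/349 = 0.4642
Highest is class 'ADV' with F1 score = 0.825.

0.825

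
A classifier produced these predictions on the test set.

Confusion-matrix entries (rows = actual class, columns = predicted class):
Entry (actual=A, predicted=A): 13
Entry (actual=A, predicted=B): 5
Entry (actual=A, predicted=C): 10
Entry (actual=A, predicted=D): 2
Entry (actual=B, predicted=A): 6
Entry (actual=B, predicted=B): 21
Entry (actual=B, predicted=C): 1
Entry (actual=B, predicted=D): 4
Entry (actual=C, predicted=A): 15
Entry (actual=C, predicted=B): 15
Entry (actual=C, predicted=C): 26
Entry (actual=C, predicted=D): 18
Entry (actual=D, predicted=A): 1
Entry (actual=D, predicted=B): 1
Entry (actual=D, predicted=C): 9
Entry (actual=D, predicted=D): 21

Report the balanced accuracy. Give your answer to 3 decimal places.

0.524

Balanced accuracy = mean of per-class recall.
  A: recall = 13/30 = 0.4333
  B: recall = 21/32 = 0.6563
  C: recall = 26/74 = 0.3514
  D: recall = 21/32 = 0.6563
Mean = (0.4333 + 0.6563 + 0.3514 + 0.6563) / 4 = 0.524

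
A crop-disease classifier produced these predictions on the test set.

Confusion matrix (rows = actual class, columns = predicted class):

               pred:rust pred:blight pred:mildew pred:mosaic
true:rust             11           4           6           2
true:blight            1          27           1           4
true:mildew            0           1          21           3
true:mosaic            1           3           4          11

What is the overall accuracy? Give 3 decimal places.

Accuracy = trace / total = (11+27+21+11=70) / 100 = 70/100 = 0.700

0.700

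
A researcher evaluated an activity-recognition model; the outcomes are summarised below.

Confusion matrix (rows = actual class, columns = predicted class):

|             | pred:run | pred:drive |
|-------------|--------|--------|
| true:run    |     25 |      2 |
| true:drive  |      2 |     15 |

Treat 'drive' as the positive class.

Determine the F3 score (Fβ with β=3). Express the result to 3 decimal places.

0.882

Fβ = (1+β²)·TP / ((1+β²)·TP + β²·FN + FP), with β²=9
= 10·15 / (10·15 + 9·2 + 2) = 0.882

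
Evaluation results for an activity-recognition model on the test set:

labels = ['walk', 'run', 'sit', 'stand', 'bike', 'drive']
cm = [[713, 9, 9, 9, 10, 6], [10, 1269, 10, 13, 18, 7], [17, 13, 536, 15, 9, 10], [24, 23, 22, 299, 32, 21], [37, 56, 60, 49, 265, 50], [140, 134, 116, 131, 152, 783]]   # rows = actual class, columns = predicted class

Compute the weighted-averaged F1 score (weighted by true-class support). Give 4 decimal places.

Per-class F1 score (2·TP/(2·TP+FP+FN)):
  walk: TP=713, FP=10+17+24+37+140=228, FN=9+9+9+10+6=43 → 1426/1697 = 0.84031
  run: TP=1269, FP=9+13+23+56+134=235, FN=10+10+13+18+7=58 → 2538/2831 = 0.89650
  sit: TP=536, FP=9+10+22+60+116=217, FN=17+13+15+9+10=64 → 1072/1353 = 0.79231
  stand: TP=299, FP=9+13+15+49+131=217, FN=24+23+22+32+21=122 → 598/937 = 0.63821
  bike: TP=265, FP=10+18+9+32+152=221, FN=37+56+60+49+50=252 → 530/1003 = 0.52841
  drive: TP=783, FP=6+7+10+21+50=94, FN=140+134+116+131+152=673 → 1566/2333 = 0.67124
Weighted-F1 score = Σ (supportᵢ/N)·F1 scoreᵢ with N=5077: (756/5077)·0.84031 + (1327/5077)·0.89650 + (600/5077)·0.79231 + (421/5077)·0.63821 + (517/5077)·0.52841 + (1456/5077)·0.67124 = 0.7523

0.7523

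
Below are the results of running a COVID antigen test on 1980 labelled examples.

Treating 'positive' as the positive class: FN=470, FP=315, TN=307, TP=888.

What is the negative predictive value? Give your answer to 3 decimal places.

0.395

NPV = TN/(TN+FN) = 307/(307+470) = 0.395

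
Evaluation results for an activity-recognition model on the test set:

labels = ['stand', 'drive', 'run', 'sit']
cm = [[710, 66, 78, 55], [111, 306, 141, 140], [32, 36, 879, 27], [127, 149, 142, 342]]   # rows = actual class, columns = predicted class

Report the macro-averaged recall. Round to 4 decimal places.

0.6430

Per-class recall (TP/(TP+FN)):
  stand: TP=710, FN=66+78+55=199 → 710/909 = 0.78108
  drive: TP=306, FN=111+141+140=392 → 306/698 = 0.43840
  run: TP=879, FN=32+36+27=95 → 879/974 = 0.90246
  sit: TP=342, FN=127+149+142=418 → 342/760 = 0.45000
Macro-recall = mean = (0.78108 + 0.43840 + 0.90246 + 0.45000) / 4 = 0.6430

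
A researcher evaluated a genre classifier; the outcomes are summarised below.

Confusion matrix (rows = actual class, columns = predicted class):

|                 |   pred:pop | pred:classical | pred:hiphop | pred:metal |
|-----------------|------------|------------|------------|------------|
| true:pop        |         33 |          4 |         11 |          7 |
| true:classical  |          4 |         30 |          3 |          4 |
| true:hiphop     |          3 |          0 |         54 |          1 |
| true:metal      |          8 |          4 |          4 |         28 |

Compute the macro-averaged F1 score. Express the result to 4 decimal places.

0.7244

Per-class F1 score (2·TP/(2·TP+FP+FN)):
  pop: TP=33, FP=4+3+8=15, FN=4+11+7=22 → 66/103 = 0.64078
  classical: TP=30, FP=4+0+4=8, FN=4+3+4=11 → 60/79 = 0.75949
  hiphop: TP=54, FP=11+3+4=18, FN=3+0+1=4 → 108/130 = 0.83077
  metal: TP=28, FP=7+4+1=12, FN=8+4+4=16 → 56/84 = 0.66667
Macro-F1 score = mean = (0.64078 + 0.75949 + 0.83077 + 0.66667) / 4 = 0.7244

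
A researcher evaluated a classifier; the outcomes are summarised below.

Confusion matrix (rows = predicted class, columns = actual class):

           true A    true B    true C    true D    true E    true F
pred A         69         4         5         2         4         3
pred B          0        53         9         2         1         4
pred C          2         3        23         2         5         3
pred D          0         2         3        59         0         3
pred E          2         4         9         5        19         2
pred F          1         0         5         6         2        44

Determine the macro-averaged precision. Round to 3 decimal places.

0.712

Per-class precision (TP/(TP+FP)):
  A: TP=69, FP=4+5+2+4+3=18 → 69/87 = 0.7931
  B: TP=53, FP=0+9+2+1+4=16 → 53/69 = 0.7681
  C: TP=23, FP=2+3+2+5+3=15 → 23/38 = 0.6053
  D: TP=59, FP=0+2+3+0+3=8 → 59/67 = 0.8806
  E: TP=19, FP=2+4+9+5+2=22 → 19/41 = 0.4634
  F: TP=44, FP=1+0+5+6+2=14 → 44/58 = 0.7586
Macro-precision = mean = (0.7931 + 0.7681 + 0.6053 + 0.8806 + 0.4634 + 0.7586) / 6 = 0.712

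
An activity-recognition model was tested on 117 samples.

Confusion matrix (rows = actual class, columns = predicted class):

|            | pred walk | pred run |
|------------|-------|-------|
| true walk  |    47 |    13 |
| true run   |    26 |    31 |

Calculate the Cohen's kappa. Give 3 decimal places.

Observed agreement pₒ = trace/N = 78/117 = 0.6667
Expected agreement pₑ = Σ (rowᵢ·colᵢ)/N² = (60·73 + 57·44)/117² = 0.5032
κ = (pₒ − pₑ)/(1 − pₑ) = (0.6667 − 0.5032)/(1 − 0.5032) = 0.329

0.329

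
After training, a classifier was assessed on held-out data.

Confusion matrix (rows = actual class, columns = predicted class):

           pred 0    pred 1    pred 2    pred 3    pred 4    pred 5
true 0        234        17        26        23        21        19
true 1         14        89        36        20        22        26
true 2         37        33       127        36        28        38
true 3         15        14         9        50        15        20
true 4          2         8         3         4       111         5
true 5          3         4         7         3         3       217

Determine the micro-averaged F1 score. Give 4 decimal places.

0.6184

Micro-averaging pools counts across classes: ΣTP=828, ΣFP=511, ΣFN=511.
Micro-F1 score = 2·TP/(2·TP+FP+FN) on pooled counts = 0.6184 (equals overall accuracy in single-label multiclass).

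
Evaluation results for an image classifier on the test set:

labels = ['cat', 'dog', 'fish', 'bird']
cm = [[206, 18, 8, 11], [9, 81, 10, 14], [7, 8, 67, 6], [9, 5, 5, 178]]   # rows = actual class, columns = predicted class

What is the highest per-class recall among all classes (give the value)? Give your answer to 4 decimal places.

0.9036

Per-class recall (TP/(TP+FN)):
  cat: TP=206, FN=18+8+11=37 → 206/243 = 0.84774
  dog: TP=81, FN=9+10+14=33 → 81/114 = 0.71053
  fish: TP=67, FN=7+8+6=21 → 67/88 = 0.76136
  bird: TP=178, FN=9+5+5=19 → 178/197 = 0.90355
Highest is class 'bird' with recall = 0.9036.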